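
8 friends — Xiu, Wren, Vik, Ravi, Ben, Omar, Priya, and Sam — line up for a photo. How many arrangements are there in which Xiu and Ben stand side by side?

10080

Glue Xiu and Ben into one block (2 internal orders), leaving 7 units to arrange in a row.
That gives 2 × 7! = 2 × 5040 = 10080.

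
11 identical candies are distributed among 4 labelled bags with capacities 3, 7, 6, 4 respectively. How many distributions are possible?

Ignoring the caps, the number of non-negative solutions to x_1+…+x_4 = 11 is C(14,3) = 364.
Subtract solutions that violate a single cap (substitute x_i' = x_i − (cap_i+1)): x_1 ≥ 4 gives C(10,3) = 120; x_2 ≥ 8 gives C(6,3) = 20; x_3 ≥ 7 gives C(7,3) = 35; x_4 ≥ 5 gives C(9,3) = 84. Together 259.
Add back pairs where two caps are both exceeded: 0 + 1 + 10 + 0 + 0 + 0 = 11.
By inclusion–exclusion the count is 364 − 259 + 11 = 116.

116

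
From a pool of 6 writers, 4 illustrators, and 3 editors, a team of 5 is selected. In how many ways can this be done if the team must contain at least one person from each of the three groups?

With no constraint there are C(13,5) = 1287 possible selections.
Subtract selections that omit an entire group: no writers → C(7,5) = 21; no illustrators → C(9,5) = 126; no editors → C(10,5) = 252.
Add back selections omitting two groups (i.e. drawn from a single group): C(6,5) + C(4,5) + C(3,5) = 6.
By inclusion–exclusion: 1287 − 399 + 6 = 894.

894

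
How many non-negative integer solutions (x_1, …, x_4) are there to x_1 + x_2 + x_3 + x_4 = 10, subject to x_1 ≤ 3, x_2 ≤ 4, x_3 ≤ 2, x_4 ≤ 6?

By stars and bars, unrestricted non-negative solutions to x_1+…+x_4 = 10 number C(10+3,3) = 286.
Subtract solutions that violate a single cap (substitute x_i' = x_i − (cap_i+1)): x_1 ≥ 4 gives C(9,3) = 84; x_2 ≥ 5 gives C(8,3) = 56; x_3 ≥ 3 gives C(10,3) = 120; x_4 ≥ 7 gives C(6,3) = 20. Together 280.
Add back pairs where two caps are both exceeded: 4 + 20 + 0 + 10 + 0 + 1 = 35.
By inclusion–exclusion the count is 286 − 280 + 35 = 41.

41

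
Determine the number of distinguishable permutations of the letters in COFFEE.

The 6 letters of COFFEE have repeats: E appearing twice and F appearing twice.
Dividing 6! = 720 by 2!·2! = 4 for the repeated letters gives 180.

180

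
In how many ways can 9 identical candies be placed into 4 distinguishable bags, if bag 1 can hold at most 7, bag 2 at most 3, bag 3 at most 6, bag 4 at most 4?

Ignoring the caps, the number of non-negative solutions to x_1+…+x_4 = 9 is C(12,3) = 220.
Subtract solutions that violate a single cap (substitute x_i' = x_i − (cap_i+1)): x_1 ≥ 8 gives C(4,3) = 4; x_2 ≥ 4 gives C(8,3) = 56; x_3 ≥ 7 gives C(5,3) = 10; x_4 ≥ 5 gives C(7,3) = 35. Together 105.
Add back pairs where two caps are both exceeded: 0 + 0 + 0 + 0 + 1 + 0 = 1.
By inclusion–exclusion the count is 220 − 105 + 1 = 116.

116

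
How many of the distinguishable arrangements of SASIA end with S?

12

Fix S in the last position and arrange the remaining 4 letters.
Those 4 letters have A appearing twice, giving (4)!/(2!) = 12.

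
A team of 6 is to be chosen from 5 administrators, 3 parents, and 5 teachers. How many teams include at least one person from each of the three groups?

1450

Total 6-person selections from all 13: C(13,6) = 1716.
Selections missing a whole group: no administrators → C(8,6) = 28; no parents → C(10,6) = 210; no teachers → C(8,6) = 28.
Add back selections omitting two groups (i.e. drawn from a single group): C(5,6) + C(3,6) + C(5,6) = 0.
By inclusion–exclusion: 1716 − 266 + 0 = 1450.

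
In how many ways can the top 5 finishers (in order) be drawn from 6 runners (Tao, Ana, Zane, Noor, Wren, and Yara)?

720

This is an ordered selection of 5 from 6: P(6,5).
That gives 6 × 5 × 4 × 3 × 2 = 720.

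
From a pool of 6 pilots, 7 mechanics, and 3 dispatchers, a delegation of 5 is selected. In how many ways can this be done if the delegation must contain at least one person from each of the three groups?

Unrestricted: C(16,5) = 4368 ways to pick any 5 of the 16.
Subtract selections that omit an entire group: no pilots → C(10,5) = 252; no mechanics → C(9,5) = 126; no dispatchers → C(13,5) = 1287.
Add back selections omitting two groups (i.e. drawn from a single group): C(6,5) + C(7,5) + C(3,5) = 27.
By inclusion–exclusion: 4368 − 1665 + 27 = 2730.

2730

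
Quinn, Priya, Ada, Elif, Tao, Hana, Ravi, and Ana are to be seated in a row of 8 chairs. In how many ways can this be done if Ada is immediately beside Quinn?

10080

Treat {Ada, Quinn} as a single unit. There are 7 units to order, and the pair itself can be ordered 2 ways.
That gives 2 × 7! = 2 × 5040 = 10080.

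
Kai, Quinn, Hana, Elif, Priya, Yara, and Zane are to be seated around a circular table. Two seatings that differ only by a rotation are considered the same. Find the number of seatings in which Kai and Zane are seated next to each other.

Glue Kai and Zane into a block (2 internal orders). Seating 6 units around a circle gives (5)! arrangements.
So 2 × (5)! = 2 × 120 = 240.

240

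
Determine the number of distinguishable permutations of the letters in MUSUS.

Letter multiplicities in MUSUS: M×1, S×2, U×2.
Dividing 5! = 120 by 2!·2! = 4 for the repeated letters gives 30.

30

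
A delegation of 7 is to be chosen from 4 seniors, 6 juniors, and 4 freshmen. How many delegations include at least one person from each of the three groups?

3184

Total 7-person selections from all 14: C(14,7) = 3432.
Subtract selections that omit an entire group: no seniors → C(10,7) = 120; no juniors → C(8,7) = 8; no freshmen → C(10,7) = 120.
Add back selections omitting two groups (i.e. drawn from a single group): C(4,7) + C(6,7) + C(4,7) = 0.
By inclusion–exclusion: 3432 − 248 + 0 = 3184.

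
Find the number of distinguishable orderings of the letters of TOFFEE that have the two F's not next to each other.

120

Total arrangements of TOFFEE: 6!/(2!·2!) = 180.
Arrangements with the F's together: treat FF as one letter, giving (5)!/(2!) = 60.
Subtracting, 180 − 60 = 120 arrangements keep the F's apart.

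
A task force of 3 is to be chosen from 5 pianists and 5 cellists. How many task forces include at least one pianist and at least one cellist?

100

Total 3-person selections from all 10: C(10,3) = 120.
Selections missing a whole group: no pianists → C(5,3) = 10; no cellists → C(5,3) = 10.
Both groups omitted at once is impossible, so 120 − 20 = 100.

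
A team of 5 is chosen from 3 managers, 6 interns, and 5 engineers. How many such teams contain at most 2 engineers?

Split by how many engineers are chosen (0 through 2).
Sum: C(5,0)·C(9,5) + C(5,1)·C(9,4) + C(5,2)·C(9,3) = 126 + 630 + 840 = 1596.

1596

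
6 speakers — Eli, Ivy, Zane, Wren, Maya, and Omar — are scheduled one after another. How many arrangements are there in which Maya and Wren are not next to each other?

480

Of the 6! = 720 arrangements, those with Maya and Wren adjacent number 2 × 5! = 240 (treat the pair as a block with 2 internal orders).
Complementary counting: 720 − 240 = 480.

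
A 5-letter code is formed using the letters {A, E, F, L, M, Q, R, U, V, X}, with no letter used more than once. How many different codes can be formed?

30240

Choose and order 5 of the 10 symbols: the first letter has 10 options, the next 9, and so on down to 6.
10 × 9 × 8 × 7 × 6 = 30240.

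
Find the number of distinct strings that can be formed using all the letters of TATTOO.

Letter multiplicities in TATTOO: A×1, O×2, T×3.
So there are 6! / (3!·2!) = 60 distinguishable arrangements.

60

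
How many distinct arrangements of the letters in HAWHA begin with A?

With the first slot taken by A, it remains to arrange the other 4 letters (HWHA).
Those 4 letters have H appearing twice, giving (4)!/(2!) = 12.

12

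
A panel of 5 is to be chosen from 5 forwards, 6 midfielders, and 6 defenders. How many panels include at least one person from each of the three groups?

Unrestricted: C(17,5) = 6188 ways to pick any 5 of the 17.
Selections missing a whole group: no forwards → C(12,5) = 792; no midfielders → C(11,5) = 462; no defenders → C(11,5) = 462.
Add back selections omitting two groups (i.e. drawn from a single group): C(5,5) + C(6,5) + C(6,5) = 13.
By inclusion–exclusion: 6188 − 1716 + 13 = 4485.

4485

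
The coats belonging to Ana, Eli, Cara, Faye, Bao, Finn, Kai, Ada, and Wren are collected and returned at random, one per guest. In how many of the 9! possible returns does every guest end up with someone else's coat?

133496

This is the derangement count D_9: permutations of 9 items with no fixed point.
By inclusion–exclusion this is Σ_{j=0}^{9} (−1)^j C(9,j)·(9−j)!.
Computing: 362880 − 362880 + 181440 − 60480 + 15120 − 3024 + 504 − 72 + 9 − 1 = 133496.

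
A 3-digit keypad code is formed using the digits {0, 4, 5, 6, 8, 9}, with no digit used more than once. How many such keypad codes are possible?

120

Choose and order 3 of the 6 symbols: the first digit has 6 options, the next 5, then 4.
That product is 6 × 5 × 4 = 120.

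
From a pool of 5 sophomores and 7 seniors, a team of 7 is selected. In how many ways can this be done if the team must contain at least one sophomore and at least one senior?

With no constraint there are C(12,7) = 792 possible selections.
Selections missing a whole group: no sophomores → C(7,7) = 1; no seniors → C(5,7) = 0.
Both groups omitted at once is impossible, so 792 − 1 = 791.

791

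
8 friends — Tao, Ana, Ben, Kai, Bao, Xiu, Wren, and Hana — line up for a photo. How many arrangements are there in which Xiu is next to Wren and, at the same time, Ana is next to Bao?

Treat {Xiu,Wren} as one block (2 orders) and {Ana,Bao} as another (2 orders).
That leaves 6 units to arrange: 2 × 2 × 6! = 4 × 720 = 2880.

2880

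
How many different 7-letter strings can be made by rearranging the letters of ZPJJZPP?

210

ZPJJZPP has 7 letters with J appearing twice, P appearing 3 times, and Z appearing twice.
The number of distinct arrangements is 7!/(3!·2!·2!) = 5040/24 = 210.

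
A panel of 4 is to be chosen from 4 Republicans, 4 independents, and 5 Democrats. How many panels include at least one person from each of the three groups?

Unrestricted: C(13,4) = 715 ways to pick any 4 of the 13.
Subtract selections that omit an entire group: no Republicans → C(9,4) = 126; no independents → C(9,4) = 126; no Democrats → C(8,4) = 70.
Add back selections omitting two groups (i.e. drawn from a single group): C(4,4) + C(4,4) + C(5,4) = 7.
By inclusion–exclusion: 715 − 322 + 7 = 400.

400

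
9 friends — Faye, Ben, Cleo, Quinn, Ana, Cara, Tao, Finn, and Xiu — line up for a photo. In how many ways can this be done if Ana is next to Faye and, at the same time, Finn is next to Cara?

20160

Treat {Ana,Faye} as one block (2 orders) and {Finn,Cara} as another (2 orders).
That leaves 7 units to arrange: 2 × 2 × 7! = 4 × 5040 = 20160.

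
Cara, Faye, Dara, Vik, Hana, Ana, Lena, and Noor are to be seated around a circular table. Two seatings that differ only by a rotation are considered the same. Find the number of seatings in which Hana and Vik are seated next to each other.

1440

Glue Hana and Vik into a block (2 internal orders). Seating 7 units around a circle gives (6)! arrangements.
So 2 × (6)! = 2 × 720 = 1440.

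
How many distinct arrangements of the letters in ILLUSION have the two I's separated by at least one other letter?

There are 8!/(2!·2!) = 10080 arrangements of ILLUSION in total.
If the two I's are adjacent, glue them into one block, leaving 7 items to arrange: (7)!/(2!) = 2520 ways.
Hence 10080 − 2520 = 7560.

7560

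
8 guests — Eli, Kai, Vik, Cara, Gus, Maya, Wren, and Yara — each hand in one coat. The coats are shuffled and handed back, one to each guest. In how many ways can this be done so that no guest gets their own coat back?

This is the derangement count D_8: permutations of 8 items with no fixed point.
By inclusion–exclusion this is Σ_{j=0}^{8} (−1)^j C(8,j)·(8−j)!.
Computing: 40320 − 40320 + 20160 − 6720 + 1680 − 336 + 56 − 8 + 1 = 14833.

14833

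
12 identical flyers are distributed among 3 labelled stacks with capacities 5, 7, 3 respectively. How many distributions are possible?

10

By stars and bars, unrestricted non-negative solutions to x_1+…+x_3 = 12 number C(12+2,2) = 91.
Subtract solutions that violate a single cap (substitute x_i' = x_i − (cap_i+1)): x_1 ≥ 6 gives C(8,2) = 28; x_2 ≥ 8 gives C(6,2) = 15; x_3 ≥ 4 gives C(10,2) = 45. Together 88.
Add back pairs where two caps are both exceeded: 0 + 6 + 1 = 7.
By inclusion–exclusion the count is 91 − 88 + 7 = 10.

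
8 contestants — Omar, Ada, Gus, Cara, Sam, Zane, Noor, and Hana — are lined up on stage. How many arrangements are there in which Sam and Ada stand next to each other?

10080

Treat {Sam, Ada} as a single unit. There are 7 units to order, and the pair itself can be ordered 2 ways.
That gives 2 × 7! = 2 × 5040 = 10080.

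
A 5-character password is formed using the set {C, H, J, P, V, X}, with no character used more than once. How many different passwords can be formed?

720

With no repetition, fill the 5 characters in order: 6 choices, then 5, down to 2.
6 × 5 × 4 × 3 × 2 = 720.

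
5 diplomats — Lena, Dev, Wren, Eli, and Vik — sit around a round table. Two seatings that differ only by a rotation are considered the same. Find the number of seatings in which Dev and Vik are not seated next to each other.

12

Without the restriction there are (4)! = 24 seatings.
Seatings with Dev beside Vik: treat them as a block with 2 internal orders, giving 2 × (3)! = 12.
Subtracting, 24 − 12 = 12.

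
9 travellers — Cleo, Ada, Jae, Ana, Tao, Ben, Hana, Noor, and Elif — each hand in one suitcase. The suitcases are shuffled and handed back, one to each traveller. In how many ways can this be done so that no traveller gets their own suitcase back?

Count assignments avoiding every fixed point. For any j of the 9 travellers fixed to their own suitcase, the other 9−j can be arranged in (9−j)! ways.
By inclusion–exclusion this is Σ_{j=0}^{9} (−1)^j C(9,j)·(9−j)!.
Computing: 362880 − 362880 + 181440 − 60480 + 15120 − 3024 + 504 − 72 + 9 − 1 = 133496.

133496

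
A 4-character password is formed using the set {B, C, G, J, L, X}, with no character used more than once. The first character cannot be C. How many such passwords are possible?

300

The first character has 6−1 = 5 choices (anything except C).
The remaining 3 characters are filled from the other 5 symbols without repetition: 5 × 4 × 3 = 60.
Total: 5 × 60 = 300.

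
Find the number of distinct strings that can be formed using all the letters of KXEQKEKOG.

The 9 letters of KXEQKEKOG have repeats: E appearing twice and K appearing 3 times.
So there are 9! / (3!·2!) = 30240 distinguishable arrangements.

30240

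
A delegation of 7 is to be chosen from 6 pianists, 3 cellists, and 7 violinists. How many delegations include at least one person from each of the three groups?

9569

Unrestricted: C(16,7) = 11440 ways to pick any 7 of the 16.
Selections missing a whole group: no pianists → C(10,7) = 120; no cellists → C(13,7) = 1716; no violinists → C(9,7) = 36.
Add back selections omitting two groups (i.e. drawn from a single group): C(6,7) + C(3,7) + C(7,7) = 1.
By inclusion–exclusion: 11440 − 1872 + 1 = 9569.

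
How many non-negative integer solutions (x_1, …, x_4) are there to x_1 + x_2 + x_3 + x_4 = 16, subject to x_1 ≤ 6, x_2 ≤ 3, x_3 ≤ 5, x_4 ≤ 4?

Ignoring the caps, the number of non-negative solutions to x_1+…+x_4 = 16 is C(19,3) = 969.
Subtract solutions that violate a single cap (substitute x_i' = x_i − (cap_i+1)): x_1 ≥ 7 gives C(12,3) = 220; x_2 ≥ 4 gives C(15,3) = 455; x_3 ≥ 6 gives C(13,3) = 286; x_4 ≥ 5 gives C(14,3) = 364. Together 1325.
Add back pairs where two caps are both exceeded: 56 + 20 + 35 + 84 + 120 + 56 = 371.
Subtract triples: 0 + 1 + 0 + 4 = 5.
By inclusion–exclusion the count is 969 − 1325 + 371 − 5 = 10.

10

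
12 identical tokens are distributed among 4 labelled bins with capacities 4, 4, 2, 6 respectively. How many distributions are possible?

By stars and bars, unrestricted non-negative solutions to x_1+…+x_4 = 12 number C(12+3,3) = 455.
Subtract solutions that violate a single cap (substitute x_i' = x_i − (cap_i+1)): x_1 ≥ 5 gives C(10,3) = 120; x_2 ≥ 5 gives C(10,3) = 120; x_3 ≥ 3 gives C(12,3) = 220; x_4 ≥ 7 gives C(8,3) = 56. Together 516.
Add back pairs where two caps are both exceeded: 10 + 35 + 1 + 35 + 1 + 10 = 92.
By inclusion–exclusion the count is 455 − 516 + 92 = 31.

31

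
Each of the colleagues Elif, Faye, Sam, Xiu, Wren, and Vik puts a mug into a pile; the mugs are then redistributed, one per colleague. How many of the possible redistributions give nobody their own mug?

265

Let Aᵢ be the assignments in which colleague i gets their own mug. We want the size of the complement of A₁∪…∪A_6.
By inclusion–exclusion this is Σ_{j=0}^{6} (−1)^j C(6,j)·(6−j)!.
Computing: 720 − 720 + 360 − 120 + 30 − 6 + 1 = 265.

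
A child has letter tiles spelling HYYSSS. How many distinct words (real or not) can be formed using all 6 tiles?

Letter multiplicities in HYYSSS: H×1, S×3, Y×2.
Dividing 6! = 720 by 3!·2! = 12 for the repeated letters gives 60.

60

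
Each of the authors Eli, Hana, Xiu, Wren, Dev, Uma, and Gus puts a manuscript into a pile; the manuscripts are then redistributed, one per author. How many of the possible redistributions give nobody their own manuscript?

This is the derangement count D_7: permutations of 7 items with no fixed point.
By inclusion–exclusion this is Σ_{j=0}^{7} (−1)^j C(7,j)·(7−j)!.
Computing: 5040 − 5040 + 2520 − 840 + 210 − 42 + 7 − 1 = 1854.

1854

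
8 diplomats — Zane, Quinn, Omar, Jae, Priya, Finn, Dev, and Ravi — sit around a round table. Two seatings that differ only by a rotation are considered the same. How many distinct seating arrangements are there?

5040

Fix one person's seat to break rotational symmetry; the remaining 7 people can be arranged in (7)! = 5040 ways.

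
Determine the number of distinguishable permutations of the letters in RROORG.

60

RROORG has 6 letters with O appearing twice and R appearing 3 times.
So there are 6! / (3!·2!) = 60 distinguishable arrangements.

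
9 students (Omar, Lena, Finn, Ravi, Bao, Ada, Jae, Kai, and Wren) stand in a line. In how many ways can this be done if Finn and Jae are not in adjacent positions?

282240

There are 9! = 362880 arrangements in all. If Finn and Jae are adjacent, merging them into one block gives 2·(8)! = 80640 arrangements.
So 362880 − 80640 = 282240 arrangements keep them apart.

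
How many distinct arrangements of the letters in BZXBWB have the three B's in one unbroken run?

24

Treat the 3 copies of B as a single block. The multiset to arrange is then {BBB, W, X, Z}, 4 items in all.
All 4 items are distinct, so there are (4)! = 24 arrangements.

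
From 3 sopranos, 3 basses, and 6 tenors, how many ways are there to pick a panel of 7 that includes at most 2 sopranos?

666

Split by how many sopranos are chosen (0 through 2).
Sum: C(3,0)·C(9,7) + C(3,1)·C(9,6) + C(3,2)·C(9,5) = 36 + 252 + 378 = 666.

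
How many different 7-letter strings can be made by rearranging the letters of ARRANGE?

1260

Letter multiplicities in ARRANGE: A×2, E×1, G×1, N×1, R×2.
Dividing 7! = 5040 by 2!·2! = 4 for the repeated letters gives 1260.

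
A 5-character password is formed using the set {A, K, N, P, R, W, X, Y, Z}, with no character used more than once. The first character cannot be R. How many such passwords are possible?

The first character has 9−1 = 8 choices (anything except R).
The remaining 4 characters are filled from the other 8 symbols without repetition: 8 × 7 × 6 × 5 = 1680.
Total: 8 × 1680 = 13440.

13440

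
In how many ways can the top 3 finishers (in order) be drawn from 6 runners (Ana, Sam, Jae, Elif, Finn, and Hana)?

120

This is an ordered selection of 3 from 6: P(6,3).
That gives 6 × 5 × 4 = 120.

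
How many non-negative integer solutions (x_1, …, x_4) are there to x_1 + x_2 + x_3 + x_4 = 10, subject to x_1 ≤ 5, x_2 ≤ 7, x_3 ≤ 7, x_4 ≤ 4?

By stars and bars, unrestricted non-negative solutions to x_1+…+x_4 = 10 number C(10+3,3) = 286.
Subtract solutions that violate a single cap (substitute x_i' = x_i − (cap_i+1)): x_1 ≥ 6 gives C(7,3) = 35; x_2 ≥ 8 gives C(5,3) = 10; x_3 ≥ 8 gives C(5,3) = 10; x_4 ≥ 5 gives C(8,3) = 56. Together 111.
No two caps can be exceeded simultaneously, so the pair terms are all 0.
By inclusion–exclusion the count is 286 − 111 + 0 = 175.

175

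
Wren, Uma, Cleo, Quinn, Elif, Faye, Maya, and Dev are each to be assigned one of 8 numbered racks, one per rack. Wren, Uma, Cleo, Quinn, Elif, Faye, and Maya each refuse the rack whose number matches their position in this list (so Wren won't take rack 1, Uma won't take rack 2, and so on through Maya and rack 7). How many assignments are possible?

16687

Let Aᵢ (for 1 ≤ i ≤ 7) be the placements that put person i in their forbidden rack. Any j of these fix j positions, leaving (8−j)! ways to fill the rest, and there are C(7,j) ways to pick which j.
By inclusion–exclusion, the number of valid placements is Σ_{j=0}^{7} (−1)^j C(7,j)·(8−j)!.
Computing: 40320 − 35280 + 15120 − 4200 + 840 − 126 + 14 − 1 = 16687.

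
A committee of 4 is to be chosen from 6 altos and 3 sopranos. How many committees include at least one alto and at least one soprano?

111

Total 4-person selections from all 9: C(9,4) = 126.
Selections missing a whole group: no altos → C(3,4) = 0; no sopranos → C(6,4) = 15.
Both groups omitted at once is impossible, so 126 − 15 = 111.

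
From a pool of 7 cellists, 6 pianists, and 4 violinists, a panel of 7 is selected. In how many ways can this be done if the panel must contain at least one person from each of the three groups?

Unrestricted: C(17,7) = 19448 ways to pick any 7 of the 17.
Selections missing a whole group: no cellists → C(10,7) = 120; no pianists → C(11,7) = 330; no violinists → C(13,7) = 1716.
Add back selections omitting two groups (i.e. drawn from a single group): C(7,7) + C(6,7) + C(4,7) = 1.
By inclusion–exclusion: 19448 − 2166 + 1 = 17283.

17283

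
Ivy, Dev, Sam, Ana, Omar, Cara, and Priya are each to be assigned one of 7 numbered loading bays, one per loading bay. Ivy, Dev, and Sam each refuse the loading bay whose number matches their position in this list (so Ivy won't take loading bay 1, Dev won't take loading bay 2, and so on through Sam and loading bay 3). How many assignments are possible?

3216

Let Aᵢ (for i ∈ {1, 2, 3}) be the placements that put person i in their forbidden loading bay. Any j of these fix j positions, leaving (7−j)! ways to fill the rest, and there are C(3,j) ways to pick which j.
By inclusion–exclusion, the number of valid placements is Σ_{j=0}^{3} (−1)^j C(3,j)·(7−j)!.
Computing: 5040 − 2160 + 360 − 24 = 3216.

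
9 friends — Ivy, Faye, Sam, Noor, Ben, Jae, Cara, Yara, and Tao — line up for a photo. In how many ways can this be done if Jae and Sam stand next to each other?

Treat {Jae, Sam} as a single unit. There are 8 units to order, and the pair itself can be ordered 2 ways.
So the count is 2·(8)! = 80640.

80640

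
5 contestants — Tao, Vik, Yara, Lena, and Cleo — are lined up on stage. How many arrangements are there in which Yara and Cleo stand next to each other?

Place the 3 others and the Yara-Cleo pair as 4 objects in a line; the pair has 2 internal arrangements.
So the count is 2·(4)! = 48.

48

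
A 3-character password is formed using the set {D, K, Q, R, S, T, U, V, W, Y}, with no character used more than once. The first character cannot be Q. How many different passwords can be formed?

648

The first character has 10−1 = 9 choices (anything except Q).
The remaining 2 characters are filled from the other 9 symbols without repetition: 9 × 8 = 72.
Total: 9 × 72 = 648.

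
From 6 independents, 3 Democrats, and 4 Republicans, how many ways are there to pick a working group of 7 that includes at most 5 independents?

1709

Split by how many independents are chosen (0 through 5).
Sum: C(6,0)·C(7,7) + C(6,1)·C(7,6) + C(6,2)·C(7,5) + C(6,3)·C(7,4) + C(6,4)·C(7,3) + C(6,5)·C(7,2) = 1 + 42 + 315 + 700 + 525 + 126 = 1709.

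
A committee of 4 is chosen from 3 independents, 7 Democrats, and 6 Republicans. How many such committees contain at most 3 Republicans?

1805

Split by how many Republicans are chosen (0 through 3).
Sum: C(6,0)·C(10,4) + C(6,1)·C(10,3) + C(6,2)·C(10,2) + C(6,3)·C(10,1) = 210 + 720 + 675 + 200 = 1805.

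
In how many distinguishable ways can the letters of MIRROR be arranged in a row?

120

MIRROR has 6 letters with R appearing 3 times.
So there are 6! / (3!) = 120 distinguishable arrangements.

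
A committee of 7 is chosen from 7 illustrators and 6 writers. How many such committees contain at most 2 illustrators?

Split by how many illustrators are chosen (0 through 2).
Sum: C(7,0)·C(6,7) + C(7,1)·C(6,6) + C(7,2)·C(6,5) = 0 + 7 + 126 = 133.

133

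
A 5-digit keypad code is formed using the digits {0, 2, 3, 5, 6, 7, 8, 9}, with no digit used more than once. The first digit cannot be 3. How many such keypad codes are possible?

The first digit has 8−1 = 7 choices (anything except 3).
The remaining 4 digits are filled from the other 7 symbols without repetition: 7 × 6 × 5 × 4 = 840.
Total: 7 × 840 = 5880.

5880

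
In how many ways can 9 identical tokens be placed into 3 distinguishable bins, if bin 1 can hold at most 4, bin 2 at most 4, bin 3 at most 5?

Ignoring the caps, the number of non-negative solutions to x_1+…+x_3 = 9 is C(11,2) = 55.
Subtract solutions that violate a single cap (substitute x_i' = x_i − (cap_i+1)): x_1 ≥ 5 gives C(6,2) = 15; x_2 ≥ 5 gives C(6,2) = 15; x_3 ≥ 6 gives C(5,2) = 10. Together 40.
No two caps can be exceeded simultaneously, so the pair terms are all 0.
By inclusion–exclusion the count is 55 − 40 + 0 = 15.

15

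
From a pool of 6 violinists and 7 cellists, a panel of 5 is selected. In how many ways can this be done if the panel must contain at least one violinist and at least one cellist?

Total 5-person selections from all 13: C(13,5) = 1287.
Selections missing a whole group: no violinists → C(7,5) = 21; no cellists → C(6,5) = 6.
Both groups omitted at once is impossible, so 1287 − 27 = 1260.

1260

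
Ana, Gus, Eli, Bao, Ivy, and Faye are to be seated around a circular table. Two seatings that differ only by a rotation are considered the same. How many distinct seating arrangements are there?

120

Seat Ana anywhere (absorbing the rotational symmetry), then permute the other 5: (5)! = 120.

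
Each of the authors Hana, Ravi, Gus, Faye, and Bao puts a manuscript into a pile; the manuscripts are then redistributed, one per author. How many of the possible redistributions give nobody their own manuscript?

44

Let Aᵢ be the assignments in which author i gets their own manuscript. We want the size of the complement of A₁∪…∪A_5.
By inclusion–exclusion this is Σ_{j=0}^{5} (−1)^j C(5,j)·(5−j)!.
Computing: 120 − 120 + 60 − 20 + 5 − 1 = 44.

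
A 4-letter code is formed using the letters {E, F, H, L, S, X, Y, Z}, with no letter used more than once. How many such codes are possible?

With no repetition, fill the 4 letters in order: 8 choices, then 7, down to 5.
That product is 8 × 7 × 6 × 5 = 1680.

1680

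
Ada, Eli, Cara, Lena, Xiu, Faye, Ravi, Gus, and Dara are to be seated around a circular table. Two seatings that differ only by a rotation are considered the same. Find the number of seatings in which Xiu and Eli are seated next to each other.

10080

Treat {Xiu, Eli} as one unit (2 internal orders) and seat the resulting 8 units around the table: (7)! circular arrangements.
So 2 × (7)! = 2 × 5040 = 10080.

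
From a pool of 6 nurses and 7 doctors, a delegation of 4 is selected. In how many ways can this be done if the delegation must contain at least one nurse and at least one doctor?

Unrestricted: C(13,4) = 715 ways to pick any 4 of the 13.
Selections missing a whole group: no nurses → C(7,4) = 35; no doctors → C(6,4) = 15.
Both groups omitted at once is impossible, so 715 − 50 = 665.

665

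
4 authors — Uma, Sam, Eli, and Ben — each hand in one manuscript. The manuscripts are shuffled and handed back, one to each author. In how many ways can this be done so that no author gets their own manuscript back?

This is the derangement count D_4: permutations of 4 items with no fixed point.
By inclusion–exclusion this is Σ_{j=0}^{4} (−1)^j C(4,j)·(4−j)!.
Computing: 24 − 24 + 12 − 4 + 1 = 9.

9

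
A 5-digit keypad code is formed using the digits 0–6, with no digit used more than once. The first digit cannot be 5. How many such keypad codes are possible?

The first digit has 7−1 = 6 choices (anything except 5).
The remaining 4 digits are filled from the other 6 symbols without repetition: 6 × 5 × 4 × 3 = 360.
Total: 6 × 360 = 2160.

2160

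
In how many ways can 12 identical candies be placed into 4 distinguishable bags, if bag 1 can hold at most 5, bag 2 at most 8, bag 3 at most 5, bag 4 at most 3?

123

By stars and bars, unrestricted non-negative solutions to x_1+…+x_4 = 12 number C(12+3,3) = 455.
Subtract solutions that violate a single cap (substitute x_i' = x_i − (cap_i+1)): x_1 ≥ 6 gives C(9,3) = 84; x_2 ≥ 9 gives C(6,3) = 20; x_3 ≥ 6 gives C(9,3) = 84; x_4 ≥ 4 gives C(11,3) = 165. Together 353.
Add back pairs where two caps are both exceeded: 0 + 1 + 10 + 0 + 0 + 10 = 21.
By inclusion–exclusion the count is 455 − 353 + 21 = 123.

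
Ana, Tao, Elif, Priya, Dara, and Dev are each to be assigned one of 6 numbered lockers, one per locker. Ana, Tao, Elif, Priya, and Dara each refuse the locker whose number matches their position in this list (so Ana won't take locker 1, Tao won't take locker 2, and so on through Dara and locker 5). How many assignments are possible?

309

Let Aᵢ (for 1 ≤ i ≤ 5) be the placements that put person i in their forbidden locker. Any j of these fix j positions, leaving (6−j)! ways to fill the rest, and there are C(5,j) ways to pick which j.
By inclusion–exclusion, the number of valid placements is Σ_{j=0}^{5} (−1)^j C(5,j)·(6−j)!.
Computing: 720 − 600 + 240 − 60 + 10 − 1 = 309.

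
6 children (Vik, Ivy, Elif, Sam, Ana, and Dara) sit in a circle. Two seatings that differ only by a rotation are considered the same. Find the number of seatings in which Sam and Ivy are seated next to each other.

Treat {Sam, Ivy} as one unit (2 internal orders) and seat the resulting 5 units around the table: (4)! circular arrangements.
So 2 × (4)! = 2 × 24 = 48.

48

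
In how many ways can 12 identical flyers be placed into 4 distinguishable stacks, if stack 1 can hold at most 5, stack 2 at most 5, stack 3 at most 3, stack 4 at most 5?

71

Without the upper bounds there are C(15,3) = 455 ways to split 12 among 4 stacks.
Subtract solutions that violate a single cap (substitute x_i' = x_i − (cap_i+1)): x_1 ≥ 6 gives C(9,3) = 84; x_2 ≥ 6 gives C(9,3) = 84; x_3 ≥ 4 gives C(11,3) = 165; x_4 ≥ 6 gives C(9,3) = 84. Together 417.
Add back pairs where two caps are both exceeded: 1 + 10 + 1 + 10 + 1 + 10 = 33.
By inclusion–exclusion the count is 455 − 417 + 33 = 71.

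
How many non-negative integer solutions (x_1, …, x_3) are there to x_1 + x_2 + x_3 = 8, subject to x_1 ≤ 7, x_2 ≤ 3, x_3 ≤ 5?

Ignoring the caps, the number of non-negative solutions to x_1+…+x_3 = 8 is C(10,2) = 45.
Subtract solutions that violate a single cap (substitute x_i' = x_i − (cap_i+1)): x_1 ≥ 8 gives C(2,2) = 1; x_2 ≥ 4 gives C(6,2) = 15; x_3 ≥ 6 gives C(4,2) = 6. Together 22.
No two caps can be exceeded simultaneously, so the pair terms are all 0.
By inclusion–exclusion the count is 45 − 22 + 0 = 23.

23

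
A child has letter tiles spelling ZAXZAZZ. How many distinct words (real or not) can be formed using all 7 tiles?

105

ZAXZAZZ has 7 letters with A appearing twice and Z appearing 4 times.
So there are 7! / (4!·2!) = 105 distinguishable arrangements.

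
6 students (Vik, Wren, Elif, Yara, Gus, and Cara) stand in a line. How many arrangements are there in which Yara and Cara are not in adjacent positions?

There are 6! = 720 arrangements in all. If Yara and Cara are adjacent, merging them into one block gives 2·(5)! = 240 arrangements.
Complementary counting: 720 − 240 = 480.

480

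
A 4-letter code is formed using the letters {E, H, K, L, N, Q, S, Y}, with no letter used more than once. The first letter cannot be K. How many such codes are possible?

1470

The first letter has 8−1 = 7 choices (anything except K).
The remaining 3 letters are filled from the other 7 symbols without repetition: 7 × 6 × 5 = 210.
Total: 7 × 210 = 1470.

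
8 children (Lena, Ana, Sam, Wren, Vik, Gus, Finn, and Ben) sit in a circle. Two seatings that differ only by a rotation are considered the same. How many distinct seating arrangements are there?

5040

Around a circle, 8 distinct people have 8!/8 = (7)! = 5040 rotationally distinct seatings.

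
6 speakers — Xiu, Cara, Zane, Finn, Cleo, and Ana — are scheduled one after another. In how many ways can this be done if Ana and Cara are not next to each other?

There are 6! = 720 arrangements in all. If Ana and Cara are adjacent, merging them into one block gives 2·(5)! = 240 arrangements.
Complementary counting: 720 − 240 = 480.

480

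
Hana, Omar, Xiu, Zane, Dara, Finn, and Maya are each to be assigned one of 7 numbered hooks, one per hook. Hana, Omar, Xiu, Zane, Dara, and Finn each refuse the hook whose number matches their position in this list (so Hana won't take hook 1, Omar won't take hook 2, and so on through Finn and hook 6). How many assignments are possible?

Let Aᵢ (for 1 ≤ i ≤ 6) be the placements that put person i in their forbidden hook. Any j of these fix j positions, leaving (7−j)! ways to fill the rest, and there are C(6,j) ways to pick which j.
By inclusion–exclusion, the number of valid placements is Σ_{j=0}^{6} (−1)^j C(6,j)·(7−j)!.
Computing: 5040 − 4320 + 1800 − 480 + 90 − 12 + 1 = 2119.

2119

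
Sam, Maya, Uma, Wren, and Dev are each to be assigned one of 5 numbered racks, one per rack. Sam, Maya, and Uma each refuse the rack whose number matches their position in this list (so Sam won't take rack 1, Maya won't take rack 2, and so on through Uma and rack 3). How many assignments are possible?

64

Let Aᵢ (for i ∈ {1, 2, 3}) be the placements that put person i in their forbidden rack. Any j of these fix j positions, leaving (5−j)! ways to fill the rest, and there are C(3,j) ways to pick which j.
By inclusion–exclusion, the number of valid placements is Σ_{j=0}^{3} (−1)^j C(3,j)·(5−j)!.
Computing: 120 − 72 + 18 − 2 = 64.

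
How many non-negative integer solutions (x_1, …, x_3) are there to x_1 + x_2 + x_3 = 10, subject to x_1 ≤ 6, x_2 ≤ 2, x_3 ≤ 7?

Without the upper bounds there are C(12,2) = 66 ways to split 10 among 3 variables.
Subtract solutions that violate a single cap (substitute x_i' = x_i − (cap_i+1)): x_1 ≥ 7 gives C(5,2) = 10; x_2 ≥ 3 gives C(9,2) = 36; x_3 ≥ 8 gives C(4,2) = 6. Together 52.
Add back pairs where two caps are both exceeded: 1 + 0 + 0 = 1.
By inclusion–exclusion the count is 66 − 52 + 1 = 15.

15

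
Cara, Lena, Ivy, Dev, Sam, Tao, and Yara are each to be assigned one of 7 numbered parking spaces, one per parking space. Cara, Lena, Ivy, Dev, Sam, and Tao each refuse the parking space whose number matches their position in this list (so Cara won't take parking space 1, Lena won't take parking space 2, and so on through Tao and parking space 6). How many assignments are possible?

2119

Let Aᵢ (for 1 ≤ i ≤ 6) be the placements that put person i in their forbidden parking space. Any j of these fix j positions, leaving (7−j)! ways to fill the rest, and there are C(6,j) ways to pick which j.
By inclusion–exclusion, the number of valid placements is Σ_{j=0}^{6} (−1)^j C(6,j)·(7−j)!.
Computing: 5040 − 4320 + 1800 − 480 + 90 − 12 + 1 = 2119.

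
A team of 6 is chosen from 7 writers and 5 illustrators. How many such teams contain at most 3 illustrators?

812

Split by how many illustrators are chosen (0 through 3).
Sum: C(5,0)·C(7,6) + C(5,1)·C(7,5) + C(5,2)·C(7,4) + C(5,3)·C(7,3) = 7 + 105 + 350 + 350 = 812.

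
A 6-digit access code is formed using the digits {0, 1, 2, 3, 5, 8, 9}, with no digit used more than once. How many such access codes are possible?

5040

With no repetition, fill the 6 digits in order: 7 choices, then 6, down to 2.
7 × 6 × 5 × 4 × 3 × 2 = 5040.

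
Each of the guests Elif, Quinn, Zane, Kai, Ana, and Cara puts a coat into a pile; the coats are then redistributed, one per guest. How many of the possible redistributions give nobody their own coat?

Count assignments avoiding every fixed point. For any j of the 6 guests fixed to their own coat, the other 6−j can be arranged in (6−j)! ways.
By inclusion–exclusion this is Σ_{j=0}^{6} (−1)^j C(6,j)·(6−j)!.
Computing: 720 − 720 + 360 − 120 + 30 − 6 + 1 = 265.

265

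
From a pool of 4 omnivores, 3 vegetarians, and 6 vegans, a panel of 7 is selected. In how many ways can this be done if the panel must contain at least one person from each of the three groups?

1559

Total 7-person selections from all 13: C(13,7) = 1716.
Subtract selections that omit an entire group: no omnivores → C(9,7) = 36; no vegetarians → C(10,7) = 120; no vegans → C(7,7) = 1.
Add back selections omitting two groups (i.e. drawn from a single group): C(4,7) + C(3,7) + C(6,7) = 0.
By inclusion–exclusion: 1716 − 157 + 0 = 1559.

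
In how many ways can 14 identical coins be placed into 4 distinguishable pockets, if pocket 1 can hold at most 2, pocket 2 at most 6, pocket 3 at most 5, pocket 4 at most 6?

Without the upper bounds there are C(17,3) = 680 ways to split 14 among 4 pockets.
Subtract solutions that violate a single cap (substitute x_i' = x_i − (cap_i+1)): x_1 ≥ 3 gives C(14,3) = 364; x_2 ≥ 7 gives C(10,3) = 120; x_3 ≥ 6 gives C(11,3) = 165; x_4 ≥ 7 gives C(10,3) = 120. Together 769.
Add back pairs where two caps are both exceeded: 35 + 56 + 35 + 4 + 1 + 4 = 135.
By inclusion–exclusion the count is 680 − 769 + 135 = 46.

46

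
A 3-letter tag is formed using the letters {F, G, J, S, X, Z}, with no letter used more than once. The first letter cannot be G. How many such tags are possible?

100

The first letter has 6−1 = 5 choices (anything except G).
The remaining 2 letters are filled from the other 5 symbols without repetition: 5 × 4 = 20.
Total: 5 × 20 = 100.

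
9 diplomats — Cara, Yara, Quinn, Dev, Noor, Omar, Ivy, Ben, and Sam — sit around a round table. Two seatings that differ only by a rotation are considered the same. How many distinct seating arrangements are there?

Seat Cara anywhere (absorbing the rotational symmetry), then permute the other 8: (8)! = 40320.

40320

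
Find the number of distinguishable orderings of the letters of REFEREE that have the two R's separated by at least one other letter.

75

Total arrangements of REFEREE: 7!/(4!·2!) = 105.
Arrangements with the R's together: treat RR as one letter, giving (6)!/(4!) = 30.
Hence 105 − 30 = 75.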